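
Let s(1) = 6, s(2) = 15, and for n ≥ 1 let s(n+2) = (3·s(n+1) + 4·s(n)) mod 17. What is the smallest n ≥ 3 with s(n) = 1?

s(1) = 6; s(2) = 15; s(3) = 1; s(4) = 12; s(5) = 6; s(6) = 15.
The sequence repeats with period 4.
The value 1 first appears (with n ≥ 3) at s(3).

3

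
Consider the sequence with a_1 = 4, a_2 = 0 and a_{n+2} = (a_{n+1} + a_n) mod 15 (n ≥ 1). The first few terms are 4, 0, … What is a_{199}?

8

a_1 = 4,  a_2 = 0,  a_3 = 4,  a_4 = 4,  a_5 = 8,  a_6 = 12,  a_7 = 5,  a_8 = 2,  a_9 = 7,  a_{10} = 9,  a_{11} = 1,  a_{12} = 10,  a_{13} = 11,  a_{14} = 6,  a_{15} = 2,  a_{16} = 8,  a_{17} = 10,  a_{18} = 3,  a_{19} = 13,  a_{20} = 1,  a_{21} = 14,  a_{22} = 0,  a_{23} = 14,  a_{24} = 14,  a_{25} = 13,  a_{26} = 12,  a_{27} = 10,  a_{28} = 7,  a_{29} = 2,  a_{30} = 9,  a_{31} = 11,  a_{32} = 5,  a_{33} = 1,  a_{34} = 6,  a_{35} = 7,  a_{36} = 13,  a_{37} = 5,  a_{38} = 3,  a_{39} = 8,  a_{40} = 11,  a_{41} = 4,  a_{42} = 0.
The sequence repeats with period 40.
(199 - 1) mod 40 = 38, so a_{199} = a_{39} = 8.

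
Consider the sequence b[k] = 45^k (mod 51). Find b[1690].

b[1] = 45; b[2] = 36; b[3] = 39; b[4] = 21; b[5] = 27; b[6] = 42; b[7] = 3; b[8] = 33; b[9] = 6; b[10] = 15; b[11] = 12; b[12] = 30; b[13] = 24; b[14] = 9; b[15] = 48; b[16] = 18; b[17] = 45.
Since b[17] = b[1] = 45, the sequence is periodic with period 16.
So b[1690] = b[1 + ((1690-1) mod 16)] = b[10] = 15.

15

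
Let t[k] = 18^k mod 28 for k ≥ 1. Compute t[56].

Listing terms: t[1] = 18; t[2] = 16; t[3] = 8; t[4] = 4; t[5] = 16.
Since t[5] = t[2] = 16, the sequence is eventually periodic: after a pre-period of length 1 it cycles with period 3.
For k ≥ 2, t[k] depends only on (k - 2) mod 3. (56 - 2) mod 3 = 0, so t[56] = t[2] = 16.

16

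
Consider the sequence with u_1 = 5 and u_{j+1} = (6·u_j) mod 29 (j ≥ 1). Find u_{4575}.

u_1 = 5,  u_2 = 1,  u_3 = 6,  u_4 = 7,  u_5 = 13,  u_6 = 20,  u_7 = 4,  u_8 = 24,  u_9 = 28,  u_{10} = 23,  u_{11} = 22,  u_{12} = 16,  u_{13} = 9,  u_{14} = 25,  u_{15} = 5.
Since u_{15} = u_1 = 5, the sequence is periodic with period 14.
So u_{4575} = u_{1 + ((4575-1) mod 14)} = u_{11} = 22.

22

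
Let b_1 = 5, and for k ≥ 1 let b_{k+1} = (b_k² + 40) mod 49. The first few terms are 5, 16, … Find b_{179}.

16

Computing terms: b_1 = 5; b_2 = 16; b_3 = 2; b_4 = 44; b_5 = 16.
Since b_5 = b_2 = 16, the sequence is eventually periodic: after a pre-period of length 1 it cycles with period 3.
For k ≥ 2, b_k depends only on (k - 2) mod 3. (179 - 2) mod 3 = 0, so b_{179} = b_2 = 16.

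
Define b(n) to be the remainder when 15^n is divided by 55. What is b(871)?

15

b(0) = 1, b(1) = 15, b(2) = 5, b(3) = 20, b(4) = 25, b(5) = 45, b(6) = 15.
Since b(6) = b(1) = 15, the sequence is eventually periodic: after a pre-period of length 1 it cycles with period 5.
For n ≥ 1, b(n) depends only on (n - 1) mod 5. (871 - 1) mod 5 = 0, so b(871) = b(1) = 15.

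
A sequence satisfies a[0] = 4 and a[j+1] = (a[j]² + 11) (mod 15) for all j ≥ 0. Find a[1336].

a[0] = 4, a[1] = 12, a[2] = 5, a[3] = 6, a[4] = 2, a[5] = 0, a[6] = 11, a[7] = 12.
Since a[7] = a[1] = 12, the sequence is eventually periodic: after a pre-period of length 1 it cycles with period 6.
For j ≥ 1, a[j] depends only on (j - 1) mod 6. (1336 - 1) mod 6 = 3, so a[1336] = a[4] = 2.

2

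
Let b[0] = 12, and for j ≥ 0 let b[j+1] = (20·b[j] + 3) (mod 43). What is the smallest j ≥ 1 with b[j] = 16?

Listing terms: b[0] = 12; b[1] = 28; b[2] = 4; b[3] = 40; b[4] = 29; b[5] = 24; b[6] = 10; b[7] = 31; b[8] = 21; b[9] = 36; b[10] = 35; b[11] = 15; b[12] = 2; b[13] = 0; b[14] = 3; b[15] = 20; b[16] = 16; b[17] = 22; b[18] = 13; b[19] = 5; b[20] = 17; b[21] = 42; b[22] = 26; b[23] = 7; b[24] = 14; b[25] = 25; b[26] = 30; b[27] = 1; b[28] = 23; b[29] = 33; b[30] = 18; b[31] = 19; b[32] = 39; b[33] = 9; b[34] = 11; b[35] = 8; b[36] = 34; b[37] = 38; b[38] = 32; b[39] = 41; b[40] = 6; b[41] = 37; b[42] = 12.
The sequence repeats with period 42.
The value 16 first appears (with j ≥ 1) at b[16].

16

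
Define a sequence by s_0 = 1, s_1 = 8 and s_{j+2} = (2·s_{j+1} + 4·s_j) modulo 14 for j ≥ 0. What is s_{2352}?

8

s_0 = 1,  s_1 = 8,  s_2 = 6,  s_3 = 2,  s_4 = 0,  s_5 = 8,  s_6 = 2,  s_7 = 8,  s_8 = 10,  s_9 = 10,  s_{10} = 4,  s_{11} = 6,  s_{12} = 0,  s_{13} = 10,  s_{14} = 6,  s_{15} = 10,  s_{16} = 2,  s_{17} = 2,  s_{18} = 12,  s_{19} = 4,  s_{20} = 0,  s_{21} = 2,  s_{22} = 4,  s_{23} = 2,  s_{24} = 6,  s_{25} = 6,  s_{26} = 8,  s_{27} = 12,  s_{28} = 0,  s_{29} = 6,  s_{30} = 12,  s_{31} = 6,  s_{32} = 4,  s_{33} = 4,  s_{34} = 10,  s_{35} = 8,  s_{36} = 0,  s_{37} = 4,  s_{38} = 8,  s_{39} = 4,  s_{40} = 12,  s_{41} = 12,  s_{42} = 2,  s_{43} = 10,  s_{44} = 0,  s_{45} = 12,  s_{46} = 10,  s_{47} = 12,  s_{48} = 8,  s_{49} = 8,  s_{50} = 6.
Since (s_{49}, s_{50}) = (s_1, s_2) = (8, 6) (two consecutive terms determine the rest), the sequence is eventually periodic: after a pre-period of length 1 it cycles with period 48.
For j ≥ 1, s_j depends only on (j - 1) mod 48. (2352 - 1) mod 48 = 47, so s_{2352} = s_{48} = 8.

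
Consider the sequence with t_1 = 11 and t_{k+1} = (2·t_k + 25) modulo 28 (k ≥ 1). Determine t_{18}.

7

Computing terms: t_1 = 11; t_2 = 19; t_3 = 7; t_4 = 11.
Since t_4 = t_1 = 11, the sequence is periodic with period 3.
So t_{18} = t_{1 + ((18-1) mod 3)} = t_3 = 7.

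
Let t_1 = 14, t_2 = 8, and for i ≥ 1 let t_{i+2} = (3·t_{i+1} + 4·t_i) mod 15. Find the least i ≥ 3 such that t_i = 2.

4

We have t_1 = 14,  t_2 = 8,  t_3 = 5,  t_4 = 2,  t_5 = 11,  t_6 = 11,  t_7 = 2,  t_8 = 5,  t_9 = 8,  t_{10} = 14,  t_{11} = 14,  t_{12} = 8.
Since (t_{11}, t_{12}) = (t_1, t_2) = (14, 8) (two consecutive terms determine the rest), the sequence is periodic with period 10.
The value 2 first appears (with i ≥ 3) at t_4.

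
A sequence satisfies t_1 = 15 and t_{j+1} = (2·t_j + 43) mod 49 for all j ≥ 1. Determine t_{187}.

Computing terms: t_1 = 15,  t_2 = 24,  t_3 = 42,  t_4 = 29,  t_5 = 3,  t_6 = 0,  t_7 = 43,  t_8 = 31,  t_9 = 7,  t_{10} = 8,  t_{11} = 10,  t_{12} = 14,  t_{13} = 22,  t_{14} = 38,  t_{15} = 21,  t_{16} = 36,  t_{17} = 17,  t_{18} = 28,  t_{19} = 1,  t_{20} = 45,  t_{21} = 35,  t_{22} = 15.
Since t_{22} = t_1 = 15, the sequence is periodic with period 21.
So t_{187} = t_{1 + ((187-1) mod 21)} = t_{19} = 1.

1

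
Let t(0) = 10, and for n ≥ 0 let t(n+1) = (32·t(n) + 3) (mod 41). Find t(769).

Computing terms: t(0) = 10; t(1) = 36; t(2) = 7; t(3) = 22; t(4) = 10.
The sequence repeats with period 4.
So t(769) = t(0 + ((769-0) mod 4)) = t(1) = 36.

36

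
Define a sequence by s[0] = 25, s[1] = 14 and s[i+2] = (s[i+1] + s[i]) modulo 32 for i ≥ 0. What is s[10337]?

Computing terms: s[0] = 25,  s[1] = 14,  s[2] = 7,  s[3] = 21,  s[4] = 28,  s[5] = 17,  s[6] = 13,  s[7] = 30,  s[8] = 11,  s[9] = 9,  s[10] = 20,  s[11] = 29,  s[12] = 17,  s[13] = 14,  s[14] = 31,  s[15] = 13,  s[16] = 12,  s[17] = 25,  s[18] = 5,  s[19] = 30,  s[20] = 3,  s[21] = 1,  s[22] = 4,  s[23] = 5,  s[24] = 9,  s[25] = 14,  s[26] = 23,  s[27] = 5,  s[28] = 28,  s[29] = 1,  s[30] = 29,  s[31] = 30,  s[32] = 27,  s[33] = 25,  s[34] = 20,  s[35] = 13,  s[36] = 1,  s[37] = 14,  s[38] = 15,  s[39] = 29,  s[40] = 12,  s[41] = 9,  s[42] = 21,  s[43] = 30,  s[44] = 19,  s[45] = 17,  s[46] = 4,  s[47] = 21,  s[48] = 25,  s[49] = 14.
The sequence repeats with period 48.
So s[10337] = s[0 + ((10337-0) mod 48)] = s[17] = 25.

25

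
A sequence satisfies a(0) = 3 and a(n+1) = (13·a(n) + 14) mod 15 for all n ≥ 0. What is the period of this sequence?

3

Listing terms: a(0) = 3,  a(1) = 8,  a(2) = 13,  a(3) = 3.
Since a(3) = a(0) = 3, the sequence is periodic with period 3.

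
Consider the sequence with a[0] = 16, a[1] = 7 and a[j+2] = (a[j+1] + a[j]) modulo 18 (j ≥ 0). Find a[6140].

5

Listing terms: a[0] = 16; a[1] = 7; a[2] = 5; a[3] = 12; a[4] = 17; a[5] = 11; a[6] = 10; a[7] = 3; a[8] = 13; a[9] = 16; a[10] = 11; a[11] = 9; a[12] = 2; a[13] = 11; a[14] = 13; a[15] = 6; a[16] = 1; a[17] = 7; a[18] = 8; a[19] = 15; a[20] = 5; a[21] = 2; a[22] = 7; a[23] = 9; a[24] = 16; a[25] = 7.
Since (a[24], a[25]) = (a[0], a[1]) = (16, 7) (two consecutive terms determine the rest), the sequence is periodic with period 24.
So a[6140] = a[0 + ((6140-0) mod 24)] = a[20] = 5.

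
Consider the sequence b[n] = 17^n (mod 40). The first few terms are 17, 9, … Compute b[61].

17

Listing terms: b[1] = 17, b[2] = 9, b[3] = 33, b[4] = 1, b[5] = 17.
Since b[5] = b[1] = 17, the sequence is periodic with period 4.
So b[61] = b[1 + ((61-1) mod 4)] = b[1] = 17.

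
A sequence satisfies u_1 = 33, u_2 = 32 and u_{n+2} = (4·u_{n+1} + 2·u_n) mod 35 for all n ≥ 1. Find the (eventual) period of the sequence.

48

Listing terms: u_1 = 33, u_2 = 32, u_3 = 19, u_4 = 0, u_5 = 3, u_6 = 12, u_7 = 19, u_8 = 30, u_9 = 18, u_{10} = 27, u_{11} = 4, u_{12} = 0, u_{13} = 8, u_{14} = 32, u_{15} = 4, u_{16} = 10, u_{17} = 13, u_{18} = 2, u_{19} = 34, u_{20} = 0, u_{21} = 33, u_{22} = 27, u_{23} = 34, u_{24} = 15, u_{25} = 23, u_{26} = 17, u_{27} = 9, u_{28} = 0, u_{29} = 18, u_{30} = 2, u_{31} = 9, u_{32} = 5, u_{33} = 3, u_{34} = 22, u_{35} = 24, u_{36} = 0, u_{37} = 13, u_{38} = 17, u_{39} = 24, u_{40} = 25, u_{41} = 8, u_{42} = 12, u_{43} = 29, u_{44} = 0, u_{45} = 23, u_{46} = 22, u_{47} = 29, u_{48} = 20, u_{49} = 33, u_{50} = 32.
The sequence repeats with period 48.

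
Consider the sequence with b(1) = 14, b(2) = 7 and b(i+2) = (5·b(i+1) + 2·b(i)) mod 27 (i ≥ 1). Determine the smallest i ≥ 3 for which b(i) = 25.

8

Computing terms: b(1) = 14; b(2) = 7; b(3) = 9; b(4) = 5; b(5) = 16; b(6) = 9; b(7) = 23; b(8) = 25; b(9) = 9; b(10) = 14; b(11) = 7.
Since (b(10), b(11)) = (b(1), b(2)) = (14, 7) (two consecutive terms determine the rest), the sequence is periodic with period 9.
The value 25 first appears (with i ≥ 3) at b(8).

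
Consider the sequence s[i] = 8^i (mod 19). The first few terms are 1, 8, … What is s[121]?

8

We have s[0] = 1,  s[1] = 8,  s[2] = 7,  s[3] = 18,  s[4] = 11,  s[5] = 12,  s[6] = 1.
The sequence repeats with period 6.
(121 - 0) mod 6 = 1, so s[121] = s[1] = 8.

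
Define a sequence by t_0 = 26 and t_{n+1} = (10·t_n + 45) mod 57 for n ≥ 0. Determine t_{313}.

23

t_0 = 26; t_1 = 20; t_2 = 17; t_3 = 44; t_4 = 29; t_5 = 50; t_6 = 32; t_7 = 23; t_8 = 47; t_9 = 2; t_{10} = 8; t_{11} = 11; t_{12} = 41; t_{13} = 56; t_{14} = 35; t_{15} = 53; t_{16} = 5; t_{17} = 38; t_{18} = 26.
Since t_{18} = t_0 = 26, the sequence is periodic with period 18.
So t_{313} = t_{0 + ((313-0) mod 18)} = t_7 = 23.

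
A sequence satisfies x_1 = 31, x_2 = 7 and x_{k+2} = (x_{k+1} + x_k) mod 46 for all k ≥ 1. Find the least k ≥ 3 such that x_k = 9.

29

x_1 = 31,  x_2 = 7,  x_3 = 38,  x_4 = 45,  x_5 = 37,  x_6 = 36,  x_7 = 27,  x_8 = 17,  x_9 = 44,  x_{10} = 15,  x_{11} = 13,  x_{12} = 28,  x_{13} = 41,  x_{14} = 23,  x_{15} = 18,  x_{16} = 41,  x_{17} = 13,  x_{18} = 8,  x_{19} = 21,  x_{20} = 29,  x_{21} = 4,  x_{22} = 33,  x_{23} = 37,  x_{24} = 24,  x_{25} = 15,  x_{26} = 39,  x_{27} = 8,  x_{28} = 1,  x_{29} = 9,  x_{30} = 10,  x_{31} = 19,  x_{32} = 29,  x_{33} = 2,  x_{34} = 31,  x_{35} = 33,  x_{36} = 18,  x_{37} = 5,  x_{38} = 23,  x_{39} = 28,  x_{40} = 5,  x_{41} = 33,  x_{42} = 38,  x_{43} = 25,  x_{44} = 17,  x_{45} = 42,  x_{46} = 13,  x_{47} = 9,  x_{48} = 22,  x_{49} = 31,  x_{50} = 7.
The sequence repeats with period 48.
The value 9 first appears (with k ≥ 3) at x_{29}.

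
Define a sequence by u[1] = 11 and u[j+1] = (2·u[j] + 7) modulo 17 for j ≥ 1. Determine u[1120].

u[1] = 11, u[2] = 12, u[3] = 14, u[4] = 1, u[5] = 9, u[6] = 8, u[7] = 6, u[8] = 2, u[9] = 11.
Since u[9] = u[1] = 11, the sequence is periodic with period 8.
(1120 - 1) mod 8 = 7, so u[1120] = u[8] = 2.

2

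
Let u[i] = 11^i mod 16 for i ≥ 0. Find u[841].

11

u[0] = 1,  u[1] = 11,  u[2] = 9,  u[3] = 3,  u[4] = 1.
Since u[4] = u[0] = 1, the sequence is periodic with period 4.
So u[841] = u[0 + ((841-0) mod 4)] = u[1] = 11.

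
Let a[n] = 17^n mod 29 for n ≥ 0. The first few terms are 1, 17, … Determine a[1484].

Computing terms: a[0] = 1, a[1] = 17, a[2] = 28, a[3] = 12, a[4] = 1.
The sequence repeats with period 4.
So a[1484] = a[0 + ((1484-0) mod 4)] = a[0] = 1.

1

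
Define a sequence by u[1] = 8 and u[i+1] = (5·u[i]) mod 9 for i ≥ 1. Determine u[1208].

4

u[1] = 8; u[2] = 4; u[3] = 2; u[4] = 1; u[5] = 5; u[6] = 7; u[7] = 8.
The sequence repeats with period 6.
(1208 - 1) mod 6 = 1, so u[1208] = u[2] = 4.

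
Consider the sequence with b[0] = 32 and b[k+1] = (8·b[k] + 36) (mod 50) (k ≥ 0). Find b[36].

Computing terms: b[0] = 32; b[1] = 42; b[2] = 22; b[3] = 12; b[4] = 32.
Since b[4] = b[0] = 32, the sequence is periodic with period 4.
So b[36] = b[0 + ((36-0) mod 4)] = b[0] = 32.

32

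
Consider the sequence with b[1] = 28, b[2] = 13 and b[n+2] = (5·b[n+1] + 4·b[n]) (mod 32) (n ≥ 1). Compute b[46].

We have b[1] = 28; b[2] = 13; b[3] = 17; b[4] = 9; b[5] = 17; b[6] = 25; b[7] = 1; b[8] = 9; b[9] = 17.
Since (b[8], b[9]) = (b[4], b[5]) = (9, 17) (two consecutive terms determine the rest), the sequence is eventually periodic: after a pre-period of length 3 it cycles with period 4.
For n ≥ 4, b[n] depends only on (n - 4) mod 4. (46 - 4) mod 4 = 2, so b[46] = b[6] = 25.

25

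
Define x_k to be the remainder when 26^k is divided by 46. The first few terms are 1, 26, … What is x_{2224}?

x_0 = 1; x_1 = 26; x_2 = 32; x_3 = 4; x_4 = 12; x_5 = 36; x_6 = 16; x_7 = 2; x_8 = 6; x_9 = 18; x_{10} = 8; x_{11} = 24; x_{12} = 26.
Since x_{12} = x_1 = 26, the sequence is eventually periodic: after a pre-period of length 1 it cycles with period 11.
For k ≥ 1, x_k depends only on (k - 1) mod 11. (2224 - 1) mod 11 = 1, so x_{2224} = x_2 = 32.

32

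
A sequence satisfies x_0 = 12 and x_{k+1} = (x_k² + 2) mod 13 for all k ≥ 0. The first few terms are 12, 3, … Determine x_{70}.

11

Listing terms: x_0 = 12,  x_1 = 3,  x_2 = 11,  x_3 = 6,  x_4 = 12.
Since x_4 = x_0 = 12, the sequence is periodic with period 4.
(70 - 0) mod 4 = 2, so x_{70} = x_2 = 11.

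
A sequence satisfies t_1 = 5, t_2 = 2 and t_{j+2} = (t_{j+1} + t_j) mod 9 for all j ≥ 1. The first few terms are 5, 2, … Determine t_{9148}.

0

Listing terms: t_1 = 5; t_2 = 2; t_3 = 7; t_4 = 0; t_5 = 7; t_6 = 7; t_7 = 5; t_8 = 3; t_9 = 8; t_{10} = 2; t_{11} = 1; t_{12} = 3; t_{13} = 4; t_{14} = 7; t_{15} = 2; t_{16} = 0; t_{17} = 2; t_{18} = 2; t_{19} = 4; t_{20} = 6; t_{21} = 1; t_{22} = 7; t_{23} = 8; t_{24} = 6; t_{25} = 5; t_{26} = 2.
The sequence repeats with period 24.
(9148 - 1) mod 24 = 3, so t_{9148} = t_4 = 0.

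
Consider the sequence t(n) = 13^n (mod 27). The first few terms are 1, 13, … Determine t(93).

t(0) = 1; t(1) = 13; t(2) = 7; t(3) = 10; t(4) = 22; t(5) = 16; t(6) = 19; t(7) = 4; t(8) = 25; t(9) = 1.
The sequence repeats with period 9.
(93 - 0) mod 9 = 3, so t(93) = t(3) = 10.

10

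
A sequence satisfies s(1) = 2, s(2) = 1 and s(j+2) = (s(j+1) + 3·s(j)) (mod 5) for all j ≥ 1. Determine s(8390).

4

s(1) = 2, s(2) = 1, s(3) = 2, s(4) = 0, s(5) = 1, s(6) = 1, s(7) = 4, s(8) = 2, s(9) = 4, s(10) = 0, s(11) = 2, s(12) = 2, s(13) = 3, s(14) = 4, s(15) = 3, s(16) = 0, s(17) = 4, s(18) = 4, s(19) = 1, s(20) = 3, s(21) = 1, s(22) = 0, s(23) = 3, s(24) = 3, s(25) = 2, s(26) = 1.
The sequence repeats with period 24.
So s(8390) = s(1 + ((8390-1) mod 24)) = s(14) = 4.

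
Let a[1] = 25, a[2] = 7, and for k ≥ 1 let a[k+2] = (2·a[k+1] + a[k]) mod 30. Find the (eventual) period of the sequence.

24

We have a[1] = 25; a[2] = 7; a[3] = 9; a[4] = 25; a[5] = 29; a[6] = 23; a[7] = 15; a[8] = 23; a[9] = 1; a[10] = 25; a[11] = 21; a[12] = 7; a[13] = 5; a[14] = 17; a[15] = 9; a[16] = 5; a[17] = 19; a[18] = 13; a[19] = 15; a[20] = 13; a[21] = 11; a[22] = 5; a[23] = 21; a[24] = 17; a[25] = 25; a[26] = 7.
Since (a[25], a[26]) = (a[1], a[2]) = (25, 7) (two consecutive terms determine the rest), the sequence is periodic with period 24.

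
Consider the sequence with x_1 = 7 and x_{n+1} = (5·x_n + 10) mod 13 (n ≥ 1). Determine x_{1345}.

Computing terms: x_1 = 7; x_2 = 6; x_3 = 1; x_4 = 2; x_5 = 7.
Since x_5 = x_1 = 7, the sequence is periodic with period 4.
So x_{1345} = x_{1 + ((1345-1) mod 4)} = x_1 = 7.

7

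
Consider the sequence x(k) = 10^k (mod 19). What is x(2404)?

9

We have x(0) = 1,  x(1) = 10,  x(2) = 5,  x(3) = 12,  x(4) = 6,  x(5) = 3,  x(6) = 11,  x(7) = 15,  x(8) = 17,  x(9) = 18,  x(10) = 9,  x(11) = 14,  x(12) = 7,  x(13) = 13,  x(14) = 16,  x(15) = 8,  x(16) = 4,  x(17) = 2,  x(18) = 1.
The sequence repeats with period 18.
(2404 - 0) mod 18 = 10, so x(2404) = x(10) = 9.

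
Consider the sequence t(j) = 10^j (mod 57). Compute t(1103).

22

t(0) = 1, t(1) = 10, t(2) = 43, t(3) = 31, t(4) = 25, t(5) = 22, t(6) = 49, t(7) = 34, t(8) = 55, t(9) = 37, t(10) = 28, t(11) = 52, t(12) = 7, t(13) = 13, t(14) = 16, t(15) = 46, t(16) = 4, t(17) = 40, t(18) = 1.
The sequence repeats with period 18.
(1103 - 0) mod 18 = 5, so t(1103) = t(5) = 22.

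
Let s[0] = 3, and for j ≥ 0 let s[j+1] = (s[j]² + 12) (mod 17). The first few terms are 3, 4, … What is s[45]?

Computing terms: s[0] = 3; s[1] = 4; s[2] = 11; s[3] = 14; s[4] = 4.
Since s[4] = s[1] = 4, the sequence is eventually periodic: after a pre-period of length 1 it cycles with period 3.
For j ≥ 1, s[j] depends only on (j - 1) mod 3. (45 - 1) mod 3 = 2, so s[45] = s[3] = 14.

14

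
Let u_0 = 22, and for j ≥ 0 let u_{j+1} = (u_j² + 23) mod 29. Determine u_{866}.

24

u_0 = 22, u_1 = 14, u_2 = 16, u_3 = 18, u_4 = 28, u_5 = 24, u_6 = 19, u_7 = 7, u_8 = 14.
Since u_8 = u_1 = 14, the sequence is eventually periodic: after a pre-period of length 1 it cycles with period 7.
For j ≥ 1, u_j depends only on (j - 1) mod 7. (866 - 1) mod 7 = 4, so u_{866} = u_5 = 24.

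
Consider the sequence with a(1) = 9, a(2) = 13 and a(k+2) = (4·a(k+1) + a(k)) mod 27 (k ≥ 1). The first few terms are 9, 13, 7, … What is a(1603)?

7

We have a(1) = 9, a(2) = 13, a(3) = 7, a(4) = 14, a(5) = 9, a(6) = 23, a(7) = 20, a(8) = 22, a(9) = 0, a(10) = 22, a(11) = 7, a(12) = 23, a(13) = 18, a(14) = 14, a(15) = 20, a(16) = 13, a(17) = 18, a(18) = 4, a(19) = 7, a(20) = 5, a(21) = 0, a(22) = 5, a(23) = 20, a(24) = 4, a(25) = 9, a(26) = 13.
Since (a(25), a(26)) = (a(1), a(2)) = (9, 13) (two consecutive terms determine the rest), the sequence is periodic with period 24.
(1603 - 1) mod 24 = 18, so a(1603) = a(19) = 7.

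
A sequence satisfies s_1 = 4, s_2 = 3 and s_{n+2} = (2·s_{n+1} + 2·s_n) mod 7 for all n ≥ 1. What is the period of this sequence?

48

We have s_1 = 4; s_2 = 3; s_3 = 0; s_4 = 6; s_5 = 5; s_6 = 1; s_7 = 5; s_8 = 5; s_9 = 6; s_{10} = 1; s_{11} = 0; s_{12} = 2; s_{13} = 4; s_{14} = 5; s_{15} = 4; s_{16} = 4; s_{17} = 2; s_{18} = 5; s_{19} = 0; s_{20} = 3; s_{21} = 6; s_{22} = 4; s_{23} = 6; s_{24} = 6; s_{25} = 3; s_{26} = 4; s_{27} = 0; s_{28} = 1; s_{29} = 2; s_{30} = 6; s_{31} = 2; s_{32} = 2; s_{33} = 1; s_{34} = 6; s_{35} = 0; s_{36} = 5; s_{37} = 3; s_{38} = 2; s_{39} = 3; s_{40} = 3; s_{41} = 5; s_{42} = 2; s_{43} = 0; s_{44} = 4; s_{45} = 1; s_{46} = 3; s_{47} = 1; s_{48} = 1; s_{49} = 4; s_{50} = 3.
Since (s_{49}, s_{50}) = (s_1, s_2) = (4, 3) (two consecutive terms determine the rest), the sequence is periodic with period 48.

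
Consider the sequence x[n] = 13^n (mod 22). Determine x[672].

15

Computing terms: x[1] = 13; x[2] = 15; x[3] = 19; x[4] = 5; x[5] = 21; x[6] = 9; x[7] = 7; x[8] = 3; x[9] = 17; x[10] = 1; x[11] = 13.
Since x[11] = x[1] = 13, the sequence is periodic with period 10.
(672 - 1) mod 10 = 1, so x[672] = x[2] = 15.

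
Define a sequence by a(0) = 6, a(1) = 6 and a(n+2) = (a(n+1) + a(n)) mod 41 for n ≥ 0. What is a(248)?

40

Computing terms: a(0) = 6,  a(1) = 6,  a(2) = 12,  a(3) = 18,  a(4) = 30,  a(5) = 7,  a(6) = 37,  a(7) = 3,  a(8) = 40,  a(9) = 2,  a(10) = 1,  a(11) = 3,  a(12) = 4,  a(13) = 7,  a(14) = 11,  a(15) = 18,  a(16) = 29,  a(17) = 6,  a(18) = 35,  a(19) = 0,  a(20) = 35,  a(21) = 35,  a(22) = 29,  a(23) = 23,  a(24) = 11,  a(25) = 34,  a(26) = 4,  a(27) = 38,  a(28) = 1,  a(29) = 39,  a(30) = 40,  a(31) = 38,  a(32) = 37,  a(33) = 34,  a(34) = 30,  a(35) = 23,  a(36) = 12,  a(37) = 35,  a(38) = 6,  a(39) = 0,  a(40) = 6,  a(41) = 6.
The sequence repeats with period 40.
(248 - 0) mod 40 = 8, so a(248) = a(8) = 40.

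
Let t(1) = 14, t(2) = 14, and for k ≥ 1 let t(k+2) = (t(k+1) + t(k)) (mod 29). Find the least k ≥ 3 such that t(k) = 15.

We have t(1) = 14; t(2) = 14; t(3) = 28; t(4) = 13; t(5) = 12; t(6) = 25; t(7) = 8; t(8) = 4; t(9) = 12; t(10) = 16; t(11) = 28; t(12) = 15; t(13) = 14; t(14) = 0; t(15) = 14; t(16) = 14.
Since (t(15), t(16)) = (t(1), t(2)) = (14, 14) (two consecutive terms determine the rest), the sequence is periodic with period 14.
The value 15 first appears (with k ≥ 3) at t(12).

12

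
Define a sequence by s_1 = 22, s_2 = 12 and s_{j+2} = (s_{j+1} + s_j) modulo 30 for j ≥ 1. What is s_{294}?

24

We have s_1 = 22,  s_2 = 12,  s_3 = 4,  s_4 = 16,  s_5 = 20,  s_6 = 6,  s_7 = 26,  s_8 = 2,  s_9 = 28,  s_{10} = 0,  s_{11} = 28,  s_{12} = 28,  s_{13} = 26,  s_{14} = 24,  s_{15} = 20,  s_{16} = 14,  s_{17} = 4,  s_{18} = 18,  s_{19} = 22,  s_{20} = 10,  s_{21} = 2,  s_{22} = 12,  s_{23} = 14,  s_{24} = 26,  s_{25} = 10,  s_{26} = 6,  s_{27} = 16,  s_{28} = 22,  s_{29} = 8,  s_{30} = 0,  s_{31} = 8,  s_{32} = 8,  s_{33} = 16,  s_{34} = 24,  s_{35} = 10,  s_{36} = 4,  s_{37} = 14,  s_{38} = 18,  s_{39} = 2,  s_{40} = 20,  s_{41} = 22,  s_{42} = 12.
The sequence repeats with period 40.
So s_{294} = s_{1 + ((294-1) mod 40)} = s_{14} = 24.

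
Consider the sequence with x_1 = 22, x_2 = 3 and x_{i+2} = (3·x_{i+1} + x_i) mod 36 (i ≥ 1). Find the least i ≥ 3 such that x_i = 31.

3

Listing terms: x_1 = 22,  x_2 = 3,  x_3 = 31,  x_4 = 24,  x_5 = 31,  x_6 = 9,  x_7 = 22,  x_8 = 3.
The sequence repeats with period 6.
The value 31 first appears (with i ≥ 3) at x_3.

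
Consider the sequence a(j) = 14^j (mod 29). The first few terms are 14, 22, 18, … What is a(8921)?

11

We have a(1) = 14, a(2) = 22, a(3) = 18, a(4) = 20, a(5) = 19, a(6) = 5, a(7) = 12, a(8) = 23, a(9) = 3, a(10) = 13, a(11) = 8, a(12) = 25, a(13) = 2, a(14) = 28, a(15) = 15, a(16) = 7, a(17) = 11, a(18) = 9, a(19) = 10, a(20) = 24, a(21) = 17, a(22) = 6, a(23) = 26, a(24) = 16, a(25) = 21, a(26) = 4, a(27) = 27, a(28) = 1, a(29) = 14.
The sequence repeats with period 28.
(8921 - 1) mod 28 = 16, so a(8921) = a(17) = 11.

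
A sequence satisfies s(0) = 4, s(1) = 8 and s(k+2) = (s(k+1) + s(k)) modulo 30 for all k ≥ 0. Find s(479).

4

s(0) = 4, s(1) = 8, s(2) = 12, s(3) = 20, s(4) = 2, s(5) = 22, s(6) = 24, s(7) = 16, s(8) = 10, s(9) = 26, s(10) = 6, s(11) = 2, s(12) = 8, s(13) = 10, s(14) = 18, s(15) = 28, s(16) = 16, s(17) = 14, s(18) = 0, s(19) = 14, s(20) = 14, s(21) = 28, s(22) = 12, s(23) = 10, s(24) = 22, s(25) = 2, s(26) = 24, s(27) = 26, s(28) = 20, s(29) = 16, s(30) = 6, s(31) = 22, s(32) = 28, s(33) = 20, s(34) = 18, s(35) = 8, s(36) = 26, s(37) = 4, s(38) = 0, s(39) = 4, s(40) = 4, s(41) = 8.
Since (s(40), s(41)) = (s(0), s(1)) = (4, 8) (two consecutive terms determine the rest), the sequence is periodic with period 40.
(479 - 0) mod 40 = 39, so s(479) = s(39) = 4.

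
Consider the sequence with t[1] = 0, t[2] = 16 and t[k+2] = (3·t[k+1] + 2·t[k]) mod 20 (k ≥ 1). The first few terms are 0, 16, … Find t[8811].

Listing terms: t[1] = 0; t[2] = 16; t[3] = 8; t[4] = 16; t[5] = 4; t[6] = 4; t[7] = 0; t[8] = 8; t[9] = 4; t[10] = 8; t[11] = 12; t[12] = 12; t[13] = 0; t[14] = 4; t[15] = 12; t[16] = 4; t[17] = 16; t[18] = 16; t[19] = 0; t[20] = 12; t[21] = 16; t[22] = 12; t[23] = 8; t[24] = 8; t[25] = 0; t[26] = 16.
The sequence repeats with period 24.
So t[8811] = t[1 + ((8811-1) mod 24)] = t[3] = 8.

8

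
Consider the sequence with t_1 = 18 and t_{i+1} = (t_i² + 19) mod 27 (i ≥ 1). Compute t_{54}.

We have t_1 = 18; t_2 = 19; t_3 = 2; t_4 = 23; t_5 = 8; t_6 = 2.
Since t_6 = t_3 = 2, the sequence is eventually periodic: after a pre-period of length 2 it cycles with period 3.
For i ≥ 3, t_i depends only on (i - 3) mod 3. (54 - 3) mod 3 = 0, so t_{54} = t_3 = 2.

2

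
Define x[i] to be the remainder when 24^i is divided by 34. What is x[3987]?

20

x[1] = 24, x[2] = 32, x[3] = 20, x[4] = 4, x[5] = 28, x[6] = 26, x[7] = 12, x[8] = 16, x[9] = 10, x[10] = 2, x[11] = 14, x[12] = 30, x[13] = 6, x[14] = 8, x[15] = 22, x[16] = 18, x[17] = 24.
Since x[17] = x[1] = 24, the sequence is periodic with period 16.
(3987 - 1) mod 16 = 2, so x[3987] = x[3] = 20.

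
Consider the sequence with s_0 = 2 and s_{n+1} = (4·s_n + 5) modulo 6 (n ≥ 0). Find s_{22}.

1

We have s_0 = 2, s_1 = 1, s_2 = 3, s_3 = 5, s_4 = 1.
Since s_4 = s_1 = 1, the sequence is eventually periodic: after a pre-period of length 1 it cycles with period 3.
For n ≥ 1, s_n depends only on (n - 1) mod 3. (22 - 1) mod 3 = 0, so s_{22} = s_1 = 1.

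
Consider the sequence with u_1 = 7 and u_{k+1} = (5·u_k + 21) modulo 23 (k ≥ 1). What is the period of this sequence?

We have u_1 = 7,  u_2 = 10,  u_3 = 2,  u_4 = 8,  u_5 = 15,  u_6 = 4,  u_7 = 18,  u_8 = 19,  u_9 = 1,  u_{10} = 3,  u_{11} = 13,  u_{12} = 17,  u_{13} = 14,  u_{14} = 22,  u_{15} = 16,  u_{16} = 9,  u_{17} = 20,  u_{18} = 6,  u_{19} = 5,  u_{20} = 0,  u_{21} = 21,  u_{22} = 11,  u_{23} = 7.
The sequence repeats with period 22.

22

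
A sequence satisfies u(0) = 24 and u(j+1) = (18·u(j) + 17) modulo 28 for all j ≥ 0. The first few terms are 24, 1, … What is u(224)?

u(0) = 24; u(1) = 1; u(2) = 7; u(3) = 3; u(4) = 15; u(5) = 7.
Since u(5) = u(2) = 7, the sequence is eventually periodic: after a pre-period of length 2 it cycles with period 3.
For j ≥ 2, u(j) depends only on (j - 2) mod 3. (224 - 2) mod 3 = 0, so u(224) = u(2) = 7.

7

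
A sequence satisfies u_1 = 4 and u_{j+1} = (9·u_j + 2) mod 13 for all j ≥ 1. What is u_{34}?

Computing terms: u_1 = 4,  u_2 = 12,  u_3 = 6,  u_4 = 4.
The sequence repeats with period 3.
So u_{34} = u_{1 + ((34-1) mod 3)} = u_1 = 4.

4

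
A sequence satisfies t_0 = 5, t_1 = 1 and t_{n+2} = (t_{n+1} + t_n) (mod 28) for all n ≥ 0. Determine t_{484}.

13

Computing terms: t_0 = 5, t_1 = 1, t_2 = 6, t_3 = 7, t_4 = 13, t_5 = 20, t_6 = 5, t_7 = 25, t_8 = 2, t_9 = 27, t_{10} = 1, t_{11} = 0, t_{12} = 1, t_{13} = 1, t_{14} = 2, t_{15} = 3, t_{16} = 5, t_{17} = 8, t_{18} = 13, t_{19} = 21, t_{20} = 6, t_{21} = 27, t_{22} = 5, t_{23} = 4, t_{24} = 9, t_{25} = 13, t_{26} = 22, t_{27} = 7, t_{28} = 1, t_{29} = 8, t_{30} = 9, t_{31} = 17, t_{32} = 26, t_{33} = 15, t_{34} = 13, t_{35} = 0, t_{36} = 13, t_{37} = 13, t_{38} = 26, t_{39} = 11, t_{40} = 9, t_{41} = 20, t_{42} = 1, t_{43} = 21, t_{44} = 22, t_{45} = 15, t_{46} = 9, t_{47} = 24, t_{48} = 5, t_{49} = 1.
Since (t_{48}, t_{49}) = (t_0, t_1) = (5, 1) (two consecutive terms determine the rest), the sequence is periodic with period 48.
So t_{484} = t_{0 + ((484-0) mod 48)} = t_4 = 13.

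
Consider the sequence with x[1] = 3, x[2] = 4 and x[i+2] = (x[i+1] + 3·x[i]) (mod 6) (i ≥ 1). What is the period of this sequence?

3

x[1] = 3; x[2] = 4; x[3] = 1; x[4] = 1; x[5] = 4; x[6] = 1.
Since (x[5], x[6]) = (x[2], x[3]) = (4, 1) (two consecutive terms determine the rest), the sequence is eventually periodic: after a pre-period of length 1 it cycles with period 3.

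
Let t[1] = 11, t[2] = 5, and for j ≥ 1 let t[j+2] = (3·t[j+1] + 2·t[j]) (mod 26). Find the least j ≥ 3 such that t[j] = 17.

We have t[1] = 11,  t[2] = 5,  t[3] = 11,  t[4] = 17,  t[5] = 21,  t[6] = 19,  t[7] = 21,  t[8] = 23,  t[9] = 7,  t[10] = 15,  t[11] = 7,  t[12] = 25,  t[13] = 11,  t[14] = 5.
Since (t[13], t[14]) = (t[1], t[2]) = (11, 5) (two consecutive terms determine the rest), the sequence is periodic with period 12.
The value 17 first appears (with j ≥ 3) at t[4].

4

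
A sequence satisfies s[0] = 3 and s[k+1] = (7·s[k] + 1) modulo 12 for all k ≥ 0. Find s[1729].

Computing terms: s[0] = 3; s[1] = 10; s[2] = 11; s[3] = 6; s[4] = 7; s[5] = 2; s[6] = 3.
The sequence repeats with period 6.
So s[1729] = s[0 + ((1729-0) mod 6)] = s[1] = 10.

10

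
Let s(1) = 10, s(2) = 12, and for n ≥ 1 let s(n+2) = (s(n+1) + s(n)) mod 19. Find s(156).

3

Listing terms: s(1) = 10; s(2) = 12; s(3) = 3; s(4) = 15; s(5) = 18; s(6) = 14; s(7) = 13; s(8) = 8; s(9) = 2; s(10) = 10; s(11) = 12.
The sequence repeats with period 9.
(156 - 1) mod 9 = 2, so s(156) = s(3) = 3.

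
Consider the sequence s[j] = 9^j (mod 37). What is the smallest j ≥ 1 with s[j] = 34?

5

s[0] = 1; s[1] = 9; s[2] = 7; s[3] = 26; s[4] = 12; s[5] = 34; s[6] = 10; s[7] = 16; s[8] = 33; s[9] = 1.
The sequence repeats with period 9.
The value 34 first appears (with j ≥ 1) at s[5].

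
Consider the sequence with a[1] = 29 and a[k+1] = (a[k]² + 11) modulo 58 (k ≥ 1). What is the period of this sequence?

6

a[1] = 29, a[2] = 40, a[3] = 45, a[4] = 6, a[5] = 47, a[6] = 16, a[7] = 35, a[8] = 18, a[9] = 45.
Since a[9] = a[3] = 45, the sequence is eventually periodic: after a pre-period of length 2 it cycles with period 6.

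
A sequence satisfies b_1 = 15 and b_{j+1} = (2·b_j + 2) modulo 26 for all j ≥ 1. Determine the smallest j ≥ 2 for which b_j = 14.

3

Computing terms: b_1 = 15, b_2 = 6, b_3 = 14, b_4 = 4, b_5 = 10, b_6 = 22, b_7 = 20, b_8 = 16, b_9 = 8, b_{10} = 18, b_{11} = 12, b_{12} = 0, b_{13} = 2, b_{14} = 6.
Since b_{14} = b_2 = 6, the sequence is eventually periodic: after a pre-period of length 1 it cycles with period 12.
The value 14 first appears (with j ≥ 2) at b_3.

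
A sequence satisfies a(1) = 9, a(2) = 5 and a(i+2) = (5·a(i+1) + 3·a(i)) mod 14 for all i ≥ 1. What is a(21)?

10

Listing terms: a(1) = 9, a(2) = 5, a(3) = 10, a(4) = 9, a(5) = 5.
The sequence repeats with period 3.
So a(21) = a(1 + ((21-1) mod 3)) = a(3) = 10.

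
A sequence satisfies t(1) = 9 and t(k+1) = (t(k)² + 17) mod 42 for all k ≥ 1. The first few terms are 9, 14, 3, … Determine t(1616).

t(1) = 9,  t(2) = 14,  t(3) = 3,  t(4) = 26,  t(5) = 21,  t(6) = 38,  t(7) = 33,  t(8) = 14.
Since t(8) = t(2) = 14, the sequence is eventually periodic: after a pre-period of length 1 it cycles with period 6.
For k ≥ 2, t(k) depends only on (k - 2) mod 6. (1616 - 2) mod 6 = 0, so t(1616) = t(2) = 14.

14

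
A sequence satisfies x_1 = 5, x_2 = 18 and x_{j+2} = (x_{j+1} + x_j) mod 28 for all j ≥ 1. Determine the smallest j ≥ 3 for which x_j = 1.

Computing terms: x_1 = 5; x_2 = 18; x_3 = 23; x_4 = 13; x_5 = 8; x_6 = 21; x_7 = 1; x_8 = 22; x_9 = 23; x_{10} = 17; x_{11} = 12; x_{12} = 1; x_{13} = 13; x_{14} = 14; x_{15} = 27; x_{16} = 13; x_{17} = 12; x_{18} = 25; x_{19} = 9; x_{20} = 6; x_{21} = 15; x_{22} = 21; x_{23} = 8; x_{24} = 1; x_{25} = 9; x_{26} = 10; x_{27} = 19; x_{28} = 1; x_{29} = 20; x_{30} = 21; x_{31} = 13; x_{32} = 6; x_{33} = 19; x_{34} = 25; x_{35} = 16; x_{36} = 13; x_{37} = 1; x_{38} = 14; x_{39} = 15; x_{40} = 1; x_{41} = 16; x_{42} = 17; x_{43} = 5; x_{44} = 22; x_{45} = 27; x_{46} = 21; x_{47} = 20; x_{48} = 13; x_{49} = 5; x_{50} = 18.
The sequence repeats with period 48.
The value 1 first appears (with j ≥ 3) at x_7.

7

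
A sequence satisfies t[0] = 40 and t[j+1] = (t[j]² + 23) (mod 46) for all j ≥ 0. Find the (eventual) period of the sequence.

10

Listing terms: t[0] = 40, t[1] = 13, t[2] = 8, t[3] = 41, t[4] = 2, t[5] = 27, t[6] = 16, t[7] = 3, t[8] = 32, t[9] = 35, t[10] = 6, t[11] = 13.
Since t[11] = t[1] = 13, the sequence is eventually periodic: after a pre-period of length 1 it cycles with period 10.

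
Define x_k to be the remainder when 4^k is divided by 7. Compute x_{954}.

1

We have x_1 = 4; x_2 = 2; x_3 = 1; x_4 = 4.
Since x_4 = x_1 = 4, the sequence is periodic with period 3.
(954 - 1) mod 3 = 2, so x_{954} = x_3 = 1.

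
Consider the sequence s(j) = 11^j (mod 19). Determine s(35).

Listing terms: s(0) = 1,  s(1) = 11,  s(2) = 7,  s(3) = 1.
The sequence repeats with period 3.
(35 - 0) mod 3 = 2, so s(35) = s(2) = 7.

7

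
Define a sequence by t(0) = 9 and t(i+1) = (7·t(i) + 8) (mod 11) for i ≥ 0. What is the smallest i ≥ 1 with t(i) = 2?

t(0) = 9, t(1) = 5, t(2) = 10, t(3) = 1, t(4) = 4, t(5) = 3, t(6) = 7, t(7) = 2, t(8) = 0, t(9) = 8, t(10) = 9.
The sequence repeats with period 10.
The value 2 first appears (with i ≥ 1) at t(7).

7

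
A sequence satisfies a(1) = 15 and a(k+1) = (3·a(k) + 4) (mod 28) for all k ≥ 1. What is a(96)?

13

We have a(1) = 15, a(2) = 21, a(3) = 11, a(4) = 9, a(5) = 3, a(6) = 13, a(7) = 15.
The sequence repeats with period 6.
(96 - 1) mod 6 = 5, so a(96) = a(6) = 13.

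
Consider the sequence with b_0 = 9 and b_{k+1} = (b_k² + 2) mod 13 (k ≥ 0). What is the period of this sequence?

4

We have b_0 = 9; b_1 = 5; b_2 = 1; b_3 = 3; b_4 = 11; b_5 = 6; b_6 = 12; b_7 = 3.
Since b_7 = b_3 = 3, the sequence is eventually periodic: after a pre-period of length 3 it cycles with period 4.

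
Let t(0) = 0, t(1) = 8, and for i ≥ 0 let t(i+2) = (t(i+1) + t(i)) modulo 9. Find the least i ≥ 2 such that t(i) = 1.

6

Computing terms: t(0) = 0; t(1) = 8; t(2) = 8; t(3) = 7; t(4) = 6; t(5) = 4; t(6) = 1; t(7) = 5; t(8) = 6; t(9) = 2; t(10) = 8; t(11) = 1; t(12) = 0; t(13) = 1; t(14) = 1; t(15) = 2; t(16) = 3; t(17) = 5; t(18) = 8; t(19) = 4; t(20) = 3; t(21) = 7; t(22) = 1; t(23) = 8; t(24) = 0; t(25) = 8.
Since (t(24), t(25)) = (t(0), t(1)) = (0, 8) (two consecutive terms determine the rest), the sequence is periodic with period 24.
The value 1 first appears (with i ≥ 2) at t(6).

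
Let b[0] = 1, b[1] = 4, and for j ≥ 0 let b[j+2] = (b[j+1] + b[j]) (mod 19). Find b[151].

b[0] = 1,  b[1] = 4,  b[2] = 5,  b[3] = 9,  b[4] = 14,  b[5] = 4,  b[6] = 18,  b[7] = 3,  b[8] = 2,  b[9] = 5,  b[10] = 7,  b[11] = 12,  b[12] = 0,  b[13] = 12,  b[14] = 12,  b[15] = 5,  b[16] = 17,  b[17] = 3,  b[18] = 1,  b[19] = 4.
The sequence repeats with period 18.
So b[151] = b[0 + ((151-0) mod 18)] = b[7] = 3.

3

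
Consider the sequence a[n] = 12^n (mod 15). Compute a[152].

6

a[1] = 12,  a[2] = 9,  a[3] = 3,  a[4] = 6,  a[5] = 12.
Since a[5] = a[1] = 12, the sequence is periodic with period 4.
So a[152] = a[1 + ((152-1) mod 4)] = a[4] = 6.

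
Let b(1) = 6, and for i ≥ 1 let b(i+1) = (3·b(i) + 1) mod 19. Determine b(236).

0

We have b(1) = 6; b(2) = 0; b(3) = 1; b(4) = 4; b(5) = 13; b(6) = 2; b(7) = 7; b(8) = 3; b(9) = 10; b(10) = 12; b(11) = 18; b(12) = 17; b(13) = 14; b(14) = 5; b(15) = 16; b(16) = 11; b(17) = 15; b(18) = 8; b(19) = 6.
The sequence repeats with period 18.
So b(236) = b(1 + ((236-1) mod 18)) = b(2) = 0.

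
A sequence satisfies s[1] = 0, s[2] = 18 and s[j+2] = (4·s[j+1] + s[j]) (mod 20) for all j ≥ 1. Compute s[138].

6

Listing terms: s[1] = 0,  s[2] = 18,  s[3] = 12,  s[4] = 6,  s[5] = 16,  s[6] = 10,  s[7] = 16,  s[8] = 14,  s[9] = 12,  s[10] = 2,  s[11] = 0,  s[12] = 2,  s[13] = 8,  s[14] = 14,  s[15] = 4,  s[16] = 10,  s[17] = 4,  s[18] = 6,  s[19] = 8,  s[20] = 18,  s[21] = 0,  s[22] = 18.
Since (s[21], s[22]) = (s[1], s[2]) = (0, 18) (two consecutive terms determine the rest), the sequence is periodic with period 20.
So s[138] = s[1 + ((138-1) mod 20)] = s[18] = 6.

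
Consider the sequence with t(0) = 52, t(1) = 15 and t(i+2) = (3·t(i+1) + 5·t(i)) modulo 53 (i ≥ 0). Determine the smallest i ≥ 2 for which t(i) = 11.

Computing terms: t(0) = 52,  t(1) = 15,  t(2) = 40,  t(3) = 36,  t(4) = 43,  t(5) = 44,  t(6) = 29,  t(7) = 42,  t(8) = 6,  t(9) = 16,  t(10) = 25,  t(11) = 49,  t(12) = 7,  t(13) = 1,  t(14) = 38,  t(15) = 13,  t(16) = 17,  t(17) = 10,  t(18) = 9,  t(19) = 24,  t(20) = 11,  t(21) = 47,  t(22) = 37,  t(23) = 28,  t(24) = 4,  t(25) = 46,  t(26) = 52,  t(27) = 15.
The sequence repeats with period 26.
The value 11 first appears (with i ≥ 2) at t(20).

20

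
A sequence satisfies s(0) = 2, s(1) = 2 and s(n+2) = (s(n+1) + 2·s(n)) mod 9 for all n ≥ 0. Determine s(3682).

We have s(0) = 2; s(1) = 2; s(2) = 6; s(3) = 1; s(4) = 4; s(5) = 6; s(6) = 5; s(7) = 8; s(8) = 0; s(9) = 7; s(10) = 7; s(11) = 3; s(12) = 8; s(13) = 5; s(14) = 3; s(15) = 4; s(16) = 1; s(17) = 0; s(18) = 2; s(19) = 2.
The sequence repeats with period 18.
(3682 - 0) mod 18 = 10, so s(3682) = s(10) = 7.

7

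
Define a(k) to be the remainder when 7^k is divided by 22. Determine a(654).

3

We have a(0) = 1, a(1) = 7, a(2) = 5, a(3) = 13, a(4) = 3, a(5) = 21, a(6) = 15, a(7) = 17, a(8) = 9, a(9) = 19, a(10) = 1.
The sequence repeats with period 10.
So a(654) = a(0 + ((654-0) mod 10)) = a(4) = 3.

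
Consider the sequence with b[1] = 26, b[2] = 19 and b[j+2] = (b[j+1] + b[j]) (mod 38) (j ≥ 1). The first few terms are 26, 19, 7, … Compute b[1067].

We have b[1] = 26,  b[2] = 19,  b[3] = 7,  b[4] = 26,  b[5] = 33,  b[6] = 21,  b[7] = 16,  b[8] = 37,  b[9] = 15,  b[10] = 14,  b[11] = 29,  b[12] = 5,  b[13] = 34,  b[14] = 1,  b[15] = 35,  b[16] = 36,  b[17] = 33,  b[18] = 31,  b[19] = 26,  b[20] = 19.
The sequence repeats with period 18.
So b[1067] = b[1 + ((1067-1) mod 18)] = b[5] = 33.

33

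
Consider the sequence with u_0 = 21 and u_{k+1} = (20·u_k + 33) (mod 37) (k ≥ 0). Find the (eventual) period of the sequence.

We have u_0 = 21,  u_1 = 9,  u_2 = 28,  u_3 = 1,  u_4 = 16,  u_5 = 20,  u_6 = 26,  u_7 = 35,  u_8 = 30,  u_9 = 4,  u_{10} = 2,  u_{11} = 36,  u_{12} = 13,  u_{13} = 34,  u_{14} = 10,  u_{15} = 11,  u_{16} = 31,  u_{17} = 24,  u_{18} = 32,  u_{19} = 7,  u_{20} = 25,  u_{21} = 15,  u_{22} = 0,  u_{23} = 33,  u_{24} = 27,  u_{25} = 18,  u_{26} = 23,  u_{27} = 12,  u_{28} = 14,  u_{29} = 17,  u_{30} = 3,  u_{31} = 19,  u_{32} = 6,  u_{33} = 5,  u_{34} = 22,  u_{35} = 29,  u_{36} = 21.
The sequence repeats with period 36.

36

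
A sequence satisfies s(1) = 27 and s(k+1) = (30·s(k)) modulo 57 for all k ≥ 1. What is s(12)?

Computing terms: s(1) = 27, s(2) = 12, s(3) = 18, s(4) = 27.
Since s(4) = s(1) = 27, the sequence is periodic with period 3.
So s(12) = s(1 + ((12-1) mod 3)) = s(3) = 18.

18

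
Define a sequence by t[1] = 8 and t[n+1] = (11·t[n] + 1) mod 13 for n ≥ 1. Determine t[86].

11

Listing terms: t[1] = 8, t[2] = 11, t[3] = 5, t[4] = 4, t[5] = 6, t[6] = 2, t[7] = 10, t[8] = 7, t[9] = 0, t[10] = 1, t[11] = 12, t[12] = 3, t[13] = 8.
The sequence repeats with period 12.
(86 - 1) mod 12 = 1, so t[86] = t[2] = 11.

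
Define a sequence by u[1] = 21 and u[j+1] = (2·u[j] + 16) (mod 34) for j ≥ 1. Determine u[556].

8

u[1] = 21, u[2] = 24, u[3] = 30, u[4] = 8, u[5] = 32, u[6] = 12, u[7] = 6, u[8] = 28, u[9] = 4, u[10] = 24.
Since u[10] = u[2] = 24, the sequence is eventually periodic: after a pre-period of length 1 it cycles with period 8.
For j ≥ 2, u[j] depends only on (j - 2) mod 8. (556 - 2) mod 8 = 2, so u[556] = u[4] = 8.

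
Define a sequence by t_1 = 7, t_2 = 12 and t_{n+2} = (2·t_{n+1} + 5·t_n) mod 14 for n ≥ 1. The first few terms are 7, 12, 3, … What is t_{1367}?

1

Listing terms: t_1 = 7, t_2 = 12, t_3 = 3, t_4 = 10, t_5 = 7, t_6 = 8, t_7 = 9, t_8 = 2, t_9 = 7, t_{10} = 10, t_{11} = 13, t_{12} = 6, t_{13} = 7, t_{14} = 2, t_{15} = 11, t_{16} = 4, t_{17} = 7, t_{18} = 6, t_{19} = 5, t_{20} = 12, t_{21} = 7, t_{22} = 4, t_{23} = 1, t_{24} = 8, t_{25} = 7, t_{26} = 12.
The sequence repeats with period 24.
So t_{1367} = t_{1 + ((1367-1) mod 24)} = t_{23} = 1.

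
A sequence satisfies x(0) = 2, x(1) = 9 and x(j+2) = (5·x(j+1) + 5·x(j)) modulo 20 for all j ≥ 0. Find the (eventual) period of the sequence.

6

x(0) = 2,  x(1) = 9,  x(2) = 15,  x(3) = 0,  x(4) = 15,  x(5) = 15,  x(6) = 10,  x(7) = 5,  x(8) = 15,  x(9) = 0.
Since (x(8), x(9)) = (x(2), x(3)) = (15, 0) (two consecutive terms determine the rest), the sequence is eventually periodic: after a pre-period of length 2 it cycles with period 6.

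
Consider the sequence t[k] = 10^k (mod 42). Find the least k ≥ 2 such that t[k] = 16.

We have t[1] = 10,  t[2] = 16,  t[3] = 34,  t[4] = 4,  t[5] = 40,  t[6] = 22,  t[7] = 10.
Since t[7] = t[1] = 10, the sequence is periodic with period 6.
The value 16 first appears (with k ≥ 2) at t[2].

2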